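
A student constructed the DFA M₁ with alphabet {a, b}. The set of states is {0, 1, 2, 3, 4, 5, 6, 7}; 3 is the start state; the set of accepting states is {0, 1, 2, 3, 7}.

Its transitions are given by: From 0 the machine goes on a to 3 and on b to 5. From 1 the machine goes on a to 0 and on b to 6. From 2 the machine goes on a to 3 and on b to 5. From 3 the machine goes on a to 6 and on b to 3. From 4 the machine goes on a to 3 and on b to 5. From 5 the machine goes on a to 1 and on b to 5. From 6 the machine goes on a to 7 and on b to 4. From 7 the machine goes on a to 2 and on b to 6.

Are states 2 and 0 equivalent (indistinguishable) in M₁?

P0 = {0,1,2,3,7} | {4,5,6}.
On input a, block {0,1,2,3,7} splits into {0,1,2,7} and {3}.
On input a, block {0,1,2,7} splits into {0,2} and {1,7}.
Refine {4,5,6} on symbol a: members go to different blocks, giving {5,6} and {4}.
Refine {5,6} on symbol b: members go to different blocks, giving {5} and {6}.
No further refinement is possible. Final partition (6 blocks): {0,2} | {5} | {3} | {1,7} | {4} | {6}.
2 and 0 lie in the same block of the stable partition, so they are equivalent — no string distinguishes them.

Yes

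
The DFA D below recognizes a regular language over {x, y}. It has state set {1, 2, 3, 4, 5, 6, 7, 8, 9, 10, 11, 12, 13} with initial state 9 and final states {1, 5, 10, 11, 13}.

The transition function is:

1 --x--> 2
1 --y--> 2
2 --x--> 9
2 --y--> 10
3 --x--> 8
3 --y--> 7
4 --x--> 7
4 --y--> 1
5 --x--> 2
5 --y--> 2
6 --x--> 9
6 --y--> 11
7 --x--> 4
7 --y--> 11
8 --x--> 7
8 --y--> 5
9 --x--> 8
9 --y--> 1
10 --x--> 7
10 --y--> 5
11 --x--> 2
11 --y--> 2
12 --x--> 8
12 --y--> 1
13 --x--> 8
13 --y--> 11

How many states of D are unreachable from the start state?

BFS from 9 reaches {1, 2, 4, 5, 7, 8, 9, 10, 11}; the 4 state(s) 3, 6, 12, 13 are never visited.

4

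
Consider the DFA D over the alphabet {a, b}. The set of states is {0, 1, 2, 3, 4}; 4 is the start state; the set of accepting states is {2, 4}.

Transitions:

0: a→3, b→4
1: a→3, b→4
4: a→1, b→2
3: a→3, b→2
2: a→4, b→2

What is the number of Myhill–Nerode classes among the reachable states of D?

States {0} cannot be reached from the start state, so discard them.
Start with accepting vs non-accepting: {2,4} | {1,3}.
Refine {2,4} on symbol a: members go to different blocks, giving {2} and {4}.
Refine {1,3} on symbol b: members go to different blocks, giving {1} and {3}.
The partition is now stable with 4 blocks: {2} | {1} | {4} | {3}.

4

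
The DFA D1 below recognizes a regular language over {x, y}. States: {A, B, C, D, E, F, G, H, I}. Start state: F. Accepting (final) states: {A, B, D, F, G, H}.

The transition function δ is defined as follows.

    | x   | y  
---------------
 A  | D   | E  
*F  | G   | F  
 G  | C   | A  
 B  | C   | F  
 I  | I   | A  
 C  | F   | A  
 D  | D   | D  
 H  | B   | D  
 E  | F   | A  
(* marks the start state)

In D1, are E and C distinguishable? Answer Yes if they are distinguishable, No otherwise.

States {B,H,I} cannot be reached from the start state, so discard them.
Start with accepting vs non-accepting: {A,D,F,G} | {C,E}.
Split {A,D,F,G} by δ(·,x) → {A,D,F} and {G}.
On input x, block {A,D,F} splits into {A,D} and {F}.
On input y, block {A,D} splits into {A} and {D}.
Stable partition: {A} | {C,E} | {G} | {F} | {D} — 5 equivalence classes.
E and C lie in the same block of the stable partition, so they are equivalent — no string distinguishes them.

No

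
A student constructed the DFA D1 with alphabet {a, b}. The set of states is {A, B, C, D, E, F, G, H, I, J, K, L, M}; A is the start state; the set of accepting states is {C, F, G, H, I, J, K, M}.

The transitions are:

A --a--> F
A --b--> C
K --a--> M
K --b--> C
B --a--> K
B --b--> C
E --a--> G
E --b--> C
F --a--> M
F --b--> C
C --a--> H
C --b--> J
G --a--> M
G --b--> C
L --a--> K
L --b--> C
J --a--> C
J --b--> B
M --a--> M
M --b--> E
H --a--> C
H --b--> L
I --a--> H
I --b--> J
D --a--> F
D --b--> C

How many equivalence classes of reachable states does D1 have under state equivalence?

5

First remove the unreachable states {D,I}; 11 states remain.
P0 = {C,F,G,H,J,K,M} | {A,B,E,L}.
Refine {C,F,G,H,J,K,M} on symbol b: members go to different blocks, giving {C,F,G,K} and {H,J,M}.
Refine {C,F,G,K} on symbol b: members go to different blocks, giving {F,G,K} and {C}.
On input a, block {H,J,M} splits into {H,J} and {M}.
No further refinement is possible. Final partition (5 blocks): {F,G,K} | {A,B,E,L} | {H,J} | {C} | {M}.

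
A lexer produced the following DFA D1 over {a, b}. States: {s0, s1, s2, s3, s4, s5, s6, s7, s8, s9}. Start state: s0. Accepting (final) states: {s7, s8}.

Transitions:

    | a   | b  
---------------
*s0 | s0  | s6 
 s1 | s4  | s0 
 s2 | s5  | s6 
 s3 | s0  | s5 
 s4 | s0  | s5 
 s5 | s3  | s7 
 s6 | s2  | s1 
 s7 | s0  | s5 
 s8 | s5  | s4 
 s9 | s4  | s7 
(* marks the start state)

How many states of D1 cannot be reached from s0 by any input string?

BFS from s0 reaches {s0, s1, s2, s3, s4, s5, s6, s7}; the 2 state(s) s8, s9 are never visited.

2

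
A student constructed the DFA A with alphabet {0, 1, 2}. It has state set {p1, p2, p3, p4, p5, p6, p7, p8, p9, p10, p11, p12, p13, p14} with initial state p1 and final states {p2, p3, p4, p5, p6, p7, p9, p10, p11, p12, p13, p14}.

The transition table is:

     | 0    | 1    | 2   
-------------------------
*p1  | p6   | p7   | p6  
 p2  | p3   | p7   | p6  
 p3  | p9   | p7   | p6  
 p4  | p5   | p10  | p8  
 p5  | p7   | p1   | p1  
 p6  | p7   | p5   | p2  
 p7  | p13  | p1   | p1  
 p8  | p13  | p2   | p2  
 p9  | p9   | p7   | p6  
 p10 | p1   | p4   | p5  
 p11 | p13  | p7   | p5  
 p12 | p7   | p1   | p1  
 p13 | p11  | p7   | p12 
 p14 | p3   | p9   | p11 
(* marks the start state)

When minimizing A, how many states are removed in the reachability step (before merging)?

BFS from p1 reaches {p1, p2, p3, p5, p6, p7, p9, p11, p12, p13}; the 4 state(s) p4, p8, p10, p14 are never visited.

4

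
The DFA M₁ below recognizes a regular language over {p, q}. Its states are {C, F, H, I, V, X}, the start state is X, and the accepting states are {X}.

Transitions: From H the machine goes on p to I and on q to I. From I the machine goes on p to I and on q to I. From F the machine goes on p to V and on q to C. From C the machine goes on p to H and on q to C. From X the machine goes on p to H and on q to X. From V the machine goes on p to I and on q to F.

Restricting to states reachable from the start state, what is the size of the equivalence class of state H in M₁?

First remove the unreachable states {C,F,V}; 3 states remain.
P0 = {X} | {H,I}.
The partition is now stable with 2 blocks: {X} | {H,I}.
State H belongs to the block {H,I}, which has 2 states.

2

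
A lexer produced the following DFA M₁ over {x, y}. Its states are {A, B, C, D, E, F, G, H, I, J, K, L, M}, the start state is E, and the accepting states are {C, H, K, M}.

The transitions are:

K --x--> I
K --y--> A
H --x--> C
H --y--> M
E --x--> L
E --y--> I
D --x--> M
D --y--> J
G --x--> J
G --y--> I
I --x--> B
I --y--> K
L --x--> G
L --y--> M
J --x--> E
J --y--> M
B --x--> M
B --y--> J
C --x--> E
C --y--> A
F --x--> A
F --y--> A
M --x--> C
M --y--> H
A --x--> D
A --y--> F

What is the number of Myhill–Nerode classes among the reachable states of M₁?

9

Every state is reachable, so we keep all 13.
Initial partition by acceptance: {C,H,K,M} | {A,B,D,E,F,G,I,J,L}.
Refine {C,H,K,M} on symbol x: members go to different blocks, giving {C,K} and {H,M}.
Split {A,B,D,E,F,G,I,J,L} by δ(·,x) → {A,E,F,G,I,J,L} and {B,D}.
Refine {A,E,F,G,I,J,L} on symbol x: members go to different blocks, giving {E,F,G,J,L} and {A,I}.
On input x, block {C,K} splits into {C} and {K}.
Split {E,F,G,J,L} by δ(·,x) → {E,G,J,L} and {F}.
Split {E,G,J,L} by δ(·,y) → {E,G} and {J,L}.
On input y, block {A,I} splits into {A} and {I}.
Stable partition: {C} | {E,G} | {H,M} | {B,D} | {A} | {K} | {F} | {J,L} | {I} — 9 equivalence classes.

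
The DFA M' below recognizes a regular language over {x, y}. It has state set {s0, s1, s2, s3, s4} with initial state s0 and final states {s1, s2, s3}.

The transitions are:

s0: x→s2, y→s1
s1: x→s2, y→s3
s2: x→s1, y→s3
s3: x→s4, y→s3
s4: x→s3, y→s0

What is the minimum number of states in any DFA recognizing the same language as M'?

All states are reachable from the start state.
Initial partition by acceptance: {s1,s2,s3} | {s0,s4}.
On input x, block {s1,s2,s3} splits into {s1,s2} and {s3}.
Split {s0,s4} by δ(·,x) → {s0} and {s4}.
The partition is now stable with 4 blocks: {s1,s2} | {s0} | {s3} | {s4}.

4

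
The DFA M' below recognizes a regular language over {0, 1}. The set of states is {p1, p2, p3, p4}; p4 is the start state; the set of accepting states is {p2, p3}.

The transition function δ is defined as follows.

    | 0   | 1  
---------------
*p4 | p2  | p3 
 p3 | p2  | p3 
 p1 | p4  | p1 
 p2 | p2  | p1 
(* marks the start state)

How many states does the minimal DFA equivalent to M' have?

Start with accepting vs non-accepting: {p2,p3} | {p1,p4}.
On input 1, block {p2,p3} splits into {p2} and {p3}.
On input 0, block {p1,p4} splits into {p1} and {p4}.
The partition is now stable with 4 blocks: {p2} | {p1} | {p3} | {p4}.

4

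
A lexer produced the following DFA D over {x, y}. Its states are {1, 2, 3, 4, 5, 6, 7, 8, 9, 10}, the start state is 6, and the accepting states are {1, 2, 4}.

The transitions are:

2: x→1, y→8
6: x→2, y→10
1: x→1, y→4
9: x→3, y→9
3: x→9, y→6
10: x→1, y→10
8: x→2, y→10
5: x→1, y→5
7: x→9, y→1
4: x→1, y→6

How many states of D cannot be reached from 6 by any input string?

BFS from 6 reaches {1, 2, 4, 6, 8, 10}; the 4 state(s) 3, 5, 7, 9 are never visited.

4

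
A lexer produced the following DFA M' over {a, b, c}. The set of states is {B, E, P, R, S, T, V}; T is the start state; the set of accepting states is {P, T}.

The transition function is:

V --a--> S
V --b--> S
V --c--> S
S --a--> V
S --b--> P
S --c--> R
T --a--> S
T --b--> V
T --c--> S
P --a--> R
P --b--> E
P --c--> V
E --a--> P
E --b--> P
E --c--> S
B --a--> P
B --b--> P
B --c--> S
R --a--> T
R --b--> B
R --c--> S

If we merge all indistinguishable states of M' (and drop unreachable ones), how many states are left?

6

Initial partition by acceptance: {P,T} | {B,E,R,S,V}.
On input a, block {B,E,R,S,V} splits into {B,E,R} and {S,V}.
Refine {P,T} on symbol a: members go to different blocks, giving {T} and {P}.
On input a, block {B,E,R} splits into {B,E} and {R}.
On input b, block {S,V} splits into {S} and {V}.
The partition is now stable with 6 blocks: {T} | {B,E} | {S} | {P} | {R} | {V}.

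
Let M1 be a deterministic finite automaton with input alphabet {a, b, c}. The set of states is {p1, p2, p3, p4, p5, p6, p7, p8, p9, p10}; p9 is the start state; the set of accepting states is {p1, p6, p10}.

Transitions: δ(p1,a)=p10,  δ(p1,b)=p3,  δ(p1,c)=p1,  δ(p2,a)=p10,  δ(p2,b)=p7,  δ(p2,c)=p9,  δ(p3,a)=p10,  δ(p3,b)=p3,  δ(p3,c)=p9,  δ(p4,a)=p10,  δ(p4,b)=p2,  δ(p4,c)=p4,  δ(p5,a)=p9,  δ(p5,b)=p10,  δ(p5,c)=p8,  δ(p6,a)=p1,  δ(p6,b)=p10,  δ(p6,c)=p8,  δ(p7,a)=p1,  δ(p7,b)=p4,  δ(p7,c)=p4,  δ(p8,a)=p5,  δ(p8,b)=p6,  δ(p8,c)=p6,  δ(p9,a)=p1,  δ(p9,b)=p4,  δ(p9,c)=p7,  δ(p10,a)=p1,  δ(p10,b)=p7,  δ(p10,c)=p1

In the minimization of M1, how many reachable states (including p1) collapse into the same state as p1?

States {p5,p6,p8} cannot be reached from the start state, so discard them.
Initial partition by acceptance: {p1,p10} | {p2,p3,p4,p7,p9}.
The partition is now stable with 2 blocks: {p1,p10} | {p2,p3,p4,p7,p9}.
The equivalence class containing p1 is {p1,p10}, of size 2.

2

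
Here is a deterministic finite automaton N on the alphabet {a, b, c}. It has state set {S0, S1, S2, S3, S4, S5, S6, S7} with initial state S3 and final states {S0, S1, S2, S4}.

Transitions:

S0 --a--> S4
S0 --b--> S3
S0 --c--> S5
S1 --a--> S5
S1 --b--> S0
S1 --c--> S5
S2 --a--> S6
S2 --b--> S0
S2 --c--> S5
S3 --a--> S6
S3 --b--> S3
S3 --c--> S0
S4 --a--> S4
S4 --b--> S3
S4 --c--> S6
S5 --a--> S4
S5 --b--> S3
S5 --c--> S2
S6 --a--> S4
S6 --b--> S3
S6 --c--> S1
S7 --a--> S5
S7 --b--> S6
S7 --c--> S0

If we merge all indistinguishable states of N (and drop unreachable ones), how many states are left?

4

States {S7} cannot be reached from the start state, so discard them.
P0 = {S0,S1,S2,S4} | {S3,S5,S6}.
Refine {S0,S1,S2,S4} on symbol a: members go to different blocks, giving {S0,S4} and {S1,S2}.
On input a, block {S3,S5,S6} splits into {S5,S6} and {S3}.
The partition is now stable with 4 blocks: {S0,S4} | {S5,S6} | {S1,S2} | {S3}.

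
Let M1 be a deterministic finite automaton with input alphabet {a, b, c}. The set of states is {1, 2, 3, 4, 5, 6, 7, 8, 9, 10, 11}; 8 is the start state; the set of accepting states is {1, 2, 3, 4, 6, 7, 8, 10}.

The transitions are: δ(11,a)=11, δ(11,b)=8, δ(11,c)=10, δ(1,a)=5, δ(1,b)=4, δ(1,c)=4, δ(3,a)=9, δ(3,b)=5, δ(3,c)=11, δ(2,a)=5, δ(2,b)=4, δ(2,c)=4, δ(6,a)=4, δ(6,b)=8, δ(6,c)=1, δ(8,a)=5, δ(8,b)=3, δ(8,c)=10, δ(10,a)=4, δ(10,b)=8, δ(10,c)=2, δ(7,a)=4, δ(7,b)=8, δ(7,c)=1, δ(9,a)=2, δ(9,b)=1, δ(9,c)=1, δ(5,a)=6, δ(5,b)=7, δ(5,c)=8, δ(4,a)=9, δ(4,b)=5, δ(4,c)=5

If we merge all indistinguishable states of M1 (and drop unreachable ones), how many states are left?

All states are reachable from the start state.
P0 = {1,2,3,4,6,7,8,10} | {5,9,11}.
On input a, block {1,2,3,4,6,7,8,10} splits into {1,2,3,4,8} and {6,7,10}.
Split {1,2,3,4,8} by δ(·,b) → {1,2,8} and {3,4}.
Refine {1,2,8} on symbol c: members go to different blocks, giving {1,2} and {8}.
Refine {5,9,11} on symbol a: members go to different blocks, giving {5} and {9} and {11}.
On input c, block {3,4} splits into {3} and {4}.
No further refinement is possible. Final partition (8 blocks): {1,2} | {5} | {6,7,10} | {3} | {8} | {9} | {11} | {4}.

8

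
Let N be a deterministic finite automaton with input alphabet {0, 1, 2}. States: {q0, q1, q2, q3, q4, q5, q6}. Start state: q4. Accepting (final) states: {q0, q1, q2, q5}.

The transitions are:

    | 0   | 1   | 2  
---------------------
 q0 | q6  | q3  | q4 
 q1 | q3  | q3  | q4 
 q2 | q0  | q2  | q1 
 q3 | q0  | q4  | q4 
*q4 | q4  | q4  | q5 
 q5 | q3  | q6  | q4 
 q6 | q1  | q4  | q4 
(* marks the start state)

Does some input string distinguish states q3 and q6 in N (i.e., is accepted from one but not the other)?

No

States {q2} cannot be reached from the start state, so discard them.
Start with accepting vs non-accepting: {q0,q1,q5} | {q3,q4,q6}.
Refine {q3,q4,q6} on symbol 0: members go to different blocks, giving {q3,q6} and {q4}.
The partition is now stable with 3 blocks: {q0,q1,q5} | {q3,q6} | {q4}.
q3 and q6 lie in the same block of the stable partition, so they are equivalent — no string distinguishes them.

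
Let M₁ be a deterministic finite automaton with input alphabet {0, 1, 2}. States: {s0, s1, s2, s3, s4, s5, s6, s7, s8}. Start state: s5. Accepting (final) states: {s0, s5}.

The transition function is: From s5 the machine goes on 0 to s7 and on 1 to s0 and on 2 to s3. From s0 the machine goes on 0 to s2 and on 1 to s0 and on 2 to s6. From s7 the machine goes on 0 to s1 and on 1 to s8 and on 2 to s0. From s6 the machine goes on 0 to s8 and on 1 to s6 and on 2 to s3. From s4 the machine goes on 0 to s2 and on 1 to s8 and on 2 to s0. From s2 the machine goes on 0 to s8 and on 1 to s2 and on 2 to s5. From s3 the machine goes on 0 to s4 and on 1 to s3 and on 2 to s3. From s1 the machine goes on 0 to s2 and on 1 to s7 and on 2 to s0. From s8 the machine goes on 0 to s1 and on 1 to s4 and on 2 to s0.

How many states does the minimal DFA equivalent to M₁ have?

3

Start with accepting vs non-accepting: {s0,s5} | {s1,s2,s3,s4,s6,s7,s8}.
On input 2, block {s1,s2,s3,s4,s6,s7,s8} splits into {s1,s2,s4,s7,s8} and {s3,s6}.
No further refinement is possible. Final partition (3 blocks): {s0,s5} | {s1,s2,s4,s7,s8} | {s3,s6}.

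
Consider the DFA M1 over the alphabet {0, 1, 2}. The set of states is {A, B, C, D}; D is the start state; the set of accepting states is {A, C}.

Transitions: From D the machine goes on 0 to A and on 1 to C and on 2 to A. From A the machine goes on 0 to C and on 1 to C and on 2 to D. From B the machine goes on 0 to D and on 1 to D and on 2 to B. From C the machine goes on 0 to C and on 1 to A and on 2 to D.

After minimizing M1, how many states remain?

2

States {B} cannot be reached from the start state, so discard them.
P0 = {A,C} | {D}.
The partition is now stable with 2 blocks: {A,C} | {D}.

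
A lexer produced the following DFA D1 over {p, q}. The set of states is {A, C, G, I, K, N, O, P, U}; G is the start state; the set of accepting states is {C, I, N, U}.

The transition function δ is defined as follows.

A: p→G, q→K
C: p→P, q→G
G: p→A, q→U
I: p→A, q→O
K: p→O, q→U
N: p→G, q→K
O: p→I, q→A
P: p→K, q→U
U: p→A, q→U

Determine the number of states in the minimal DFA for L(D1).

First remove the unreachable states {C,N,P}; 6 states remain.
P0 = {I,U} | {A,G,K,O}.
On input q, block {I,U} splits into {U} and {I}.
Split {A,G,K,O} by δ(·,p) → {A,G,K} and {O}.
Refine {A,G,K} on symbol p: members go to different blocks, giving {A,G} and {K}.
Split {A,G} by δ(·,q) → {G} and {A}.
Stable partition: {U} | {G} | {I} | {O} | {K} | {A} — 6 equivalence classes.

6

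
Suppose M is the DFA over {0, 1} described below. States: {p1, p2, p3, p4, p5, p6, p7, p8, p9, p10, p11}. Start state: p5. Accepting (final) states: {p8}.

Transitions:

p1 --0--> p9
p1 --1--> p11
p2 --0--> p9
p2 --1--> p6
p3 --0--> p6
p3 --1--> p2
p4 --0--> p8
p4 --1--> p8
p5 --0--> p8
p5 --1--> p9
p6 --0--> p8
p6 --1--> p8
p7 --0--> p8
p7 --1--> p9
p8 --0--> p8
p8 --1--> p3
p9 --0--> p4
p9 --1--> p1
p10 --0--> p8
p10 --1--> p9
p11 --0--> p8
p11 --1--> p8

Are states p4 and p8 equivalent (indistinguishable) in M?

No

States {p7,p10} cannot be reached from the start state, so discard them.
Start with accepting vs non-accepting: {p8} | {p1,p2,p3,p4,p5,p6,p9,p11}.
Refine {p1,p2,p3,p4,p5,p6,p9,p11} on symbol 0: members go to different blocks, giving {p1,p2,p3,p9} and {p4,p5,p6,p11}.
On input 0, block {p1,p2,p3,p9} splits into {p1,p2} and {p3,p9}.
Refine {p4,p5,p6,p11} on symbol 1: members go to different blocks, giving {p4,p6,p11} and {p5}.
The partition is now stable with 5 blocks: {p8} | {p1,p2} | {p4,p6,p11} | {p3,p9} | {p5}.
p4 and p8 end up in different blocks, so they are distinguishable. For instance, the string 'ε' is accepted from only p8.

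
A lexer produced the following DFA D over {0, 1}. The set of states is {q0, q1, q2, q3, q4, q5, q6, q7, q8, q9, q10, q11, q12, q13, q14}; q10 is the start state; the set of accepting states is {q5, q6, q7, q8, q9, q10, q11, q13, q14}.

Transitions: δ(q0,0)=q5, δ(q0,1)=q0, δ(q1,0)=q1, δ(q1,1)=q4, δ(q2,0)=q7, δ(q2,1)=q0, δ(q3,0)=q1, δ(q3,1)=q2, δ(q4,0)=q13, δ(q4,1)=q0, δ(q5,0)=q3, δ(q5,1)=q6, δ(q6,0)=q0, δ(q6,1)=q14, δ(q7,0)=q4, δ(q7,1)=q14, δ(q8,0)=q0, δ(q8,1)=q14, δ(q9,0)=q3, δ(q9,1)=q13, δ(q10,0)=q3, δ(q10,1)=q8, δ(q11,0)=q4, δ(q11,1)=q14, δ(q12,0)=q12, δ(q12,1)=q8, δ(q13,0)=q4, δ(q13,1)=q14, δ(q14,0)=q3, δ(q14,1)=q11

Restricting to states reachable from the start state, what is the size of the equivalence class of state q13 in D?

First remove the unreachable states {q9,q12}; 13 states remain.
Start with accepting vs non-accepting: {q5,q6,q7,q8,q10,q11,q13,q14} | {q0,q1,q2,q3,q4}.
On input 0, block {q0,q1,q2,q3,q4} splits into {q0,q2,q4} and {q1,q3}.
Refine {q5,q6,q7,q8,q10,q11,q13,q14} on symbol 0: members go to different blocks, giving {q6,q7,q8,q11,q13} and {q5,q10,q14}.
Refine {q0,q2,q4} on symbol 0: members go to different blocks, giving {q2,q4} and {q0}.
Split {q6,q7,q8,q11,q13} by δ(·,0) → {q7,q11,q13} and {q6,q8}.
Split {q5,q10,q14} by δ(·,1) → {q5,q10} and {q14}.
No further refinement is possible. Final partition (7 blocks): {q7,q11,q13} | {q2,q4} | {q1,q3} | {q5,q10} | {q0} | {q6,q8} | {q14}.
The equivalence class containing q13 is {q7,q11,q13}, of size 3.

3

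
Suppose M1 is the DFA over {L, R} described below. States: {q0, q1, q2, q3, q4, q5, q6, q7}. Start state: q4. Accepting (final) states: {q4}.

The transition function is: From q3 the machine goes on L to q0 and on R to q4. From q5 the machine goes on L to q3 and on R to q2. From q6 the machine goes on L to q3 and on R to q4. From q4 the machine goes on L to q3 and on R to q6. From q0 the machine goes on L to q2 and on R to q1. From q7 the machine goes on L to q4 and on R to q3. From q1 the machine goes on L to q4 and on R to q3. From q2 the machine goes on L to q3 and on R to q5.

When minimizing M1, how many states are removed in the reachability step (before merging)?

1

BFS from q4 reaches {q0, q1, q2, q3, q4, q5, q6}; the 1 state(s) q7 are never visited.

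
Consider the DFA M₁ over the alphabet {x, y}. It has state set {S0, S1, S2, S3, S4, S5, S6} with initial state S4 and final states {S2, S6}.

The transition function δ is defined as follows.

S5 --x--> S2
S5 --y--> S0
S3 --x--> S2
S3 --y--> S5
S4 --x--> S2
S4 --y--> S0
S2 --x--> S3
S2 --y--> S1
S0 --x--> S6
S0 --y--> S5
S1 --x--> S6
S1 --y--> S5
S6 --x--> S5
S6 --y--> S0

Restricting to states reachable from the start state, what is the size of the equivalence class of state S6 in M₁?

2

All states are reachable from the start state.
Start with accepting vs non-accepting: {S2,S6} | {S0,S1,S3,S4,S5}.
No further refinement is possible. Final partition (2 blocks): {S2,S6} | {S0,S1,S3,S4,S5}.
The equivalence class containing S6 is {S2,S6}, of size 2.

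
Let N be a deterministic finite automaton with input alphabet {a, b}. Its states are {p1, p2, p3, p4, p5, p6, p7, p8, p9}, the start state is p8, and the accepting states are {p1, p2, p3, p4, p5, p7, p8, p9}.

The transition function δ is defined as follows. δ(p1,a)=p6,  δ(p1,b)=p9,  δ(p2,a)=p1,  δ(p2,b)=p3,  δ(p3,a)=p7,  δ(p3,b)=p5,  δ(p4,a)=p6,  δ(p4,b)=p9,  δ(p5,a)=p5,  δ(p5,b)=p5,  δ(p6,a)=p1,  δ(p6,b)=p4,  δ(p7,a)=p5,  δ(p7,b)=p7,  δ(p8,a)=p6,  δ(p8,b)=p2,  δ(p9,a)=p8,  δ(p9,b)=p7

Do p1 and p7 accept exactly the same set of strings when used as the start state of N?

No

All states are reachable from the start state.
P0 = {p1,p2,p3,p4,p5,p7,p8,p9} | {p6}.
Refine {p1,p2,p3,p4,p5,p7,p8,p9} on symbol a: members go to different blocks, giving {p2,p3,p5,p7,p9} and {p1,p4,p8}.
Split {p2,p3,p5,p7,p9} by δ(·,a) → {p3,p5,p7} and {p2,p9}.
Stable partition: {p3,p5,p7} | {p6} | {p1,p4,p8} | {p2,p9} — 4 equivalence classes.
p1 and p7 end up in different blocks, so they are distinguishable. For instance, the string 'a' is accepted from only p7.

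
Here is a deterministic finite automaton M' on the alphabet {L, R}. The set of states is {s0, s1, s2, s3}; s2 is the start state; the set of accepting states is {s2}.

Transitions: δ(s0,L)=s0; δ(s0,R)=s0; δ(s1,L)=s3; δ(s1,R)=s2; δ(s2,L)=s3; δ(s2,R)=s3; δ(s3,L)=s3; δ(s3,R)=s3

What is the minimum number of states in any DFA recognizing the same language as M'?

2

First remove the unreachable states {s0,s1}; 2 states remain.
Initial partition by acceptance: {s2} | {s3}.
Stable partition: {s2} | {s3} — 2 equivalence classes.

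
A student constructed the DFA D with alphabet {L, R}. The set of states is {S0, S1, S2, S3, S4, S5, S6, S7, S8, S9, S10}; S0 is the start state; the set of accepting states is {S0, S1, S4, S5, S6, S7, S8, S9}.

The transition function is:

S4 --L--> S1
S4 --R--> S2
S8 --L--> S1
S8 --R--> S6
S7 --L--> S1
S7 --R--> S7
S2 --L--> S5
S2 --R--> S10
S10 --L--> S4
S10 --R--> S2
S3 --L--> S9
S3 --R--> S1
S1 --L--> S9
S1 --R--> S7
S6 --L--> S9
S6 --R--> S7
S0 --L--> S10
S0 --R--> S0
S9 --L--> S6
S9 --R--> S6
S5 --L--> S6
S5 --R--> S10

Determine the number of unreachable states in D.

Starting at S0 and following transitions, the reachable set is {S0, S1, S2, S4, S5, S6, S7, S9, S10}. That leaves S3, S8 unreachable — 2 in total.

2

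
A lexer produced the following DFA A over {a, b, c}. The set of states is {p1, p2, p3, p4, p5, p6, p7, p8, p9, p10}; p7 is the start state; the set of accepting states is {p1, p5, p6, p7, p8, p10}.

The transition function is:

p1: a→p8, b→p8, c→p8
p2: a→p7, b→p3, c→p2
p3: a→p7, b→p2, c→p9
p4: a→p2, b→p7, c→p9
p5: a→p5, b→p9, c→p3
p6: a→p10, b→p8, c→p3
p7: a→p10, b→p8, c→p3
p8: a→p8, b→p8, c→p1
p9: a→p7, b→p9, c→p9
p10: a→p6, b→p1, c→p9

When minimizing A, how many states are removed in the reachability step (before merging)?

Starting at p7 and following transitions, the reachable set is {p1, p2, p3, p6, p7, p8, p9, p10}. That leaves p4, p5 unreachable — 2 in total.

2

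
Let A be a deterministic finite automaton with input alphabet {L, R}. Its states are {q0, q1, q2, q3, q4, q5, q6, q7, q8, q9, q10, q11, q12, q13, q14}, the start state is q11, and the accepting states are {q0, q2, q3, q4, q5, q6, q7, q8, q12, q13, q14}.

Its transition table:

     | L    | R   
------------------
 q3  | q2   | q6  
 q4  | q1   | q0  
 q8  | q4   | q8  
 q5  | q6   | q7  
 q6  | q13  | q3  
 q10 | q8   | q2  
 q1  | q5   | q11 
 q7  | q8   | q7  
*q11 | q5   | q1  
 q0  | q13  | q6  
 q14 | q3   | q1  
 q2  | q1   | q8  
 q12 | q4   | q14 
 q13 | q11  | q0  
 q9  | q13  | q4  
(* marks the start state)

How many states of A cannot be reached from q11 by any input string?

4

BFS from q11 reaches {q0, q1, q2, q3, q4, q5, q6, q7, q8, q11, q13}; the 4 state(s) q9, q10, q12, q14 are never visited.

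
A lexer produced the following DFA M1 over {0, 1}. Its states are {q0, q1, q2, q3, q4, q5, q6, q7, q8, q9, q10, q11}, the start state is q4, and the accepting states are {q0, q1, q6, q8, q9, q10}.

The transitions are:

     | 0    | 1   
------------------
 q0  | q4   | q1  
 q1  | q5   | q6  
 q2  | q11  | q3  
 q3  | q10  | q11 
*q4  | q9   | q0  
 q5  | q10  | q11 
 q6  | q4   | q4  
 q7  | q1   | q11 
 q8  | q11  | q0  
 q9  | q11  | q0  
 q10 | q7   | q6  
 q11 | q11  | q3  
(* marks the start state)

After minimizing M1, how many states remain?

7

First remove the unreachable states {q2,q8}; 10 states remain.
P0 = {q0,q1,q6,q9,q10} | {q3,q4,q5,q7,q11}.
On input 1, block {q0,q1,q6,q9,q10} splits into {q0,q1,q9,q10} and {q6}.
Split {q0,q1,q9,q10} by δ(·,1) → {q0,q9} and {q1,q10}.
Refine {q0,q9} on symbol 1: members go to different blocks, giving {q0} and {q9}.
On input 0, block {q3,q4,q5,q7,q11} splits into {q3,q5,q7} and {q4} and {q11}.
Stable partition: {q0} | {q3,q5,q7} | {q6} | {q1,q10} | {q9} | {q4} | {q11} — 7 equivalence classes.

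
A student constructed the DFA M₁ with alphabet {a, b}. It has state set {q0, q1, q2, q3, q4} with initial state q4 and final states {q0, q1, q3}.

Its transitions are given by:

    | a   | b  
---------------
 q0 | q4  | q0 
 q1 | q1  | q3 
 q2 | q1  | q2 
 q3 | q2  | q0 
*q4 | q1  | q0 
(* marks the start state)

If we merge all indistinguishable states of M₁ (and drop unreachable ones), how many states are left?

5

Every state is reachable, so we keep all 5.
P0 = {q0,q1,q3} | {q2,q4}.
On input a, block {q0,q1,q3} splits into {q0,q3} and {q1}.
On input b, block {q2,q4} splits into {q2} and {q4}.
Split {q0,q3} by δ(·,a) → {q0} and {q3}.
No further refinement is possible. Final partition (5 blocks): {q0} | {q2} | {q1} | {q4} | {q3}.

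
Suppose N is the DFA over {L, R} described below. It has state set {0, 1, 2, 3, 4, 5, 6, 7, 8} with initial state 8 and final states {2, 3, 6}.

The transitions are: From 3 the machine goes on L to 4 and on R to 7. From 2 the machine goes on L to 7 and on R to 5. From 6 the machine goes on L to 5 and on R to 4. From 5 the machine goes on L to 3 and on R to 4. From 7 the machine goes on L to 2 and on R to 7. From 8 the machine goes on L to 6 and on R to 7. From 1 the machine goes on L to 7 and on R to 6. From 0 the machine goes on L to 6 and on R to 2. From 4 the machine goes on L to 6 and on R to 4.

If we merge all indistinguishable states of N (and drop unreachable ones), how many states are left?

2

First remove the unreachable states {0,1}; 7 states remain.
Initial partition by acceptance: {2,3,6} | {4,5,7,8}.
The partition is now stable with 2 blocks: {2,3,6} | {4,5,7,8}.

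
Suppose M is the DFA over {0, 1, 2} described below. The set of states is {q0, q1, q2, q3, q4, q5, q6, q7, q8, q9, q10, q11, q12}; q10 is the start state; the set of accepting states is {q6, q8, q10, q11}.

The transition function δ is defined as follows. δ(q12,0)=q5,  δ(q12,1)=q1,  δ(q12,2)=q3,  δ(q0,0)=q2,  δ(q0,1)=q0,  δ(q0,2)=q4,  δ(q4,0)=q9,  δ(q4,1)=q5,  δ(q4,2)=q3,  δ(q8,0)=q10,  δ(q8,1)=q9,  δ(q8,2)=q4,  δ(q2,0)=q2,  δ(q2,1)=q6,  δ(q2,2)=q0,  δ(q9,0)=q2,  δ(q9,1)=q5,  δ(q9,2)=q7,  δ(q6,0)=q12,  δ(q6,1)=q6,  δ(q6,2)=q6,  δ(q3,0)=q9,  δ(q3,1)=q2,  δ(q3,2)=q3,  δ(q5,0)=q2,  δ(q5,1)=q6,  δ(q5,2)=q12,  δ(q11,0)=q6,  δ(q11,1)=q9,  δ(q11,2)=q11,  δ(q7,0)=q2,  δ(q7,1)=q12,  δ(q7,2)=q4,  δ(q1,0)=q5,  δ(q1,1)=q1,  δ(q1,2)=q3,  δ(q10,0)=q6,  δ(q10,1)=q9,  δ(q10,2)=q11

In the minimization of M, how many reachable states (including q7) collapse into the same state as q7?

Reachable states from the start: {q0,q1,q2,q3,q4,q5,q6,q7,q9,q10,q11,q12}. Unreachable: {q8} — drop them.
Start with accepting vs non-accepting: {q6,q10,q11} | {q0,q1,q2,q3,q4,q5,q7,q9,q12}.
Refine {q6,q10,q11} on symbol 0: members go to different blocks, giving {q10,q11} and {q6}.
On input 1, block {q0,q1,q2,q3,q4,q5,q7,q9,q12} splits into {q0,q1,q3,q4,q7,q9,q12} and {q2,q5}.
Split {q0,q1,q3,q4,q7,q9,q12} by δ(·,0) → {q0,q1,q7,q9,q12} and {q3,q4}.
Split {q0,q1,q7,q9,q12} by δ(·,1) → {q0,q1,q7,q12} and {q9}.
No further refinement is possible. Final partition (6 blocks): {q10,q11} | {q0,q1,q7,q12} | {q6} | {q2,q5} | {q3,q4} | {q9}.
The equivalence class containing q7 is {q0,q1,q7,q12}, of size 4.

4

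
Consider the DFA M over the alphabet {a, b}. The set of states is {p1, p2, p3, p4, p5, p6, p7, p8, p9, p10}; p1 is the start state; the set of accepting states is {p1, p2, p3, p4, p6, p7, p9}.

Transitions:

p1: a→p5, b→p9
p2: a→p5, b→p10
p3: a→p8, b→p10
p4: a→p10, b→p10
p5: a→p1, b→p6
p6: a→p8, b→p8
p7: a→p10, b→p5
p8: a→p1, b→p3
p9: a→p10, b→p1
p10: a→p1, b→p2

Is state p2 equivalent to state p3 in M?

Yes

Reachable states from the start: {p1,p2,p3,p5,p6,p8,p9,p10}. Unreachable: {p4,p7} — drop them.
Start with accepting vs non-accepting: {p1,p2,p3,p6,p9} | {p5,p8,p10}.
On input b, block {p1,p2,p3,p6,p9} splits into {p2,p3,p6} and {p1,p9}.
Stable partition: {p2,p3,p6} | {p5,p8,p10} | {p1,p9} — 3 equivalence classes.
p2 and p3 lie in the same block of the stable partition, so they are equivalent — no string distinguishes them.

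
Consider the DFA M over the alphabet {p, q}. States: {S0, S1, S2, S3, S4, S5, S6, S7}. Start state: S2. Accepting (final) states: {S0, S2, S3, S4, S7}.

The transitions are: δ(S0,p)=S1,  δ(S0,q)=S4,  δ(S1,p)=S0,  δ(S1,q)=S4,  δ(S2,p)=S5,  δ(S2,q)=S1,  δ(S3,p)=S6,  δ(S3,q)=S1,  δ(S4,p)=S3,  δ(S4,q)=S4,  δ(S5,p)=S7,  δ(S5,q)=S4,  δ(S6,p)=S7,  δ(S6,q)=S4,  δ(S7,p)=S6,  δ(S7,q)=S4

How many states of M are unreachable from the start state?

Every one of the 8 states is reachable from S2.

0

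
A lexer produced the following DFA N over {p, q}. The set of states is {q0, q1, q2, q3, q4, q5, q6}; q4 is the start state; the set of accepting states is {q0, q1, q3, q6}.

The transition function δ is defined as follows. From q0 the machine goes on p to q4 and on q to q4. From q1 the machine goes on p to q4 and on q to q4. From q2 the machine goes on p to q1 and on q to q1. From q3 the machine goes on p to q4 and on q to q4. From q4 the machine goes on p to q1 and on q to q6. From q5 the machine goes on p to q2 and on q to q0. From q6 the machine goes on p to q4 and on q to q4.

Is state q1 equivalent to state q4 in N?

First remove the unreachable states {q0,q2,q3,q5}; 3 states remain.
Start with accepting vs non-accepting: {q1,q6} | {q4}.
Stable partition: {q1,q6} | {q4} — 2 equivalence classes.
q1 and q4 end up in different blocks, so they are distinguishable. For instance, the string 'ε' is accepted from only q1.

No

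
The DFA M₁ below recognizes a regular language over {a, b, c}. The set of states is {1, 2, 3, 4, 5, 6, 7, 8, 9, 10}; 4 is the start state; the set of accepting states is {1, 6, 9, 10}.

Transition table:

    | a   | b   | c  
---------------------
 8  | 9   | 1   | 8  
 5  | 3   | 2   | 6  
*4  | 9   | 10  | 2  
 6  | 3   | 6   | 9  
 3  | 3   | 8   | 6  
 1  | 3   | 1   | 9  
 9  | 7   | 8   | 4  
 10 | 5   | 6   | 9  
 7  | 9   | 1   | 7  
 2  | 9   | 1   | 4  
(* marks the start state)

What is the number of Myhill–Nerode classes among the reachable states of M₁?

4

Start with accepting vs non-accepting: {1,6,9,10} | {2,3,4,5,7,8}.
Refine {1,6,9,10} on symbol b: members go to different blocks, giving {1,6,10} and {9}.
Split {2,3,4,5,7,8} by δ(·,a) → {2,4,7,8} and {3,5}.
No further refinement is possible. Final partition (4 blocks): {1,6,10} | {2,4,7,8} | {9} | {3,5}.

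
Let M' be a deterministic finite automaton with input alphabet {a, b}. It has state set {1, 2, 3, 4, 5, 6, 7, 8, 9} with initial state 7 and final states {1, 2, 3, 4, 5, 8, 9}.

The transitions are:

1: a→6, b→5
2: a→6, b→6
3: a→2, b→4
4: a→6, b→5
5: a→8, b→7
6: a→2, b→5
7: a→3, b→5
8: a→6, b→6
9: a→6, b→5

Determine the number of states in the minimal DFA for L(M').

6

First remove the unreachable states {1,9}; 7 states remain.
Start with accepting vs non-accepting: {2,3,4,5,8} | {6,7}.
On input a, block {2,3,4,5,8} splits into {2,4,8} and {3,5}.
On input b, block {2,4,8} splits into {2,8} and {4}.
Refine {6,7} on symbol a: members go to different blocks, giving {6} and {7}.
Split {3,5} by δ(·,b) → {3} and {5}.
No further refinement is possible. Final partition (6 blocks): {2,8} | {6} | {3} | {4} | {7} | {5}.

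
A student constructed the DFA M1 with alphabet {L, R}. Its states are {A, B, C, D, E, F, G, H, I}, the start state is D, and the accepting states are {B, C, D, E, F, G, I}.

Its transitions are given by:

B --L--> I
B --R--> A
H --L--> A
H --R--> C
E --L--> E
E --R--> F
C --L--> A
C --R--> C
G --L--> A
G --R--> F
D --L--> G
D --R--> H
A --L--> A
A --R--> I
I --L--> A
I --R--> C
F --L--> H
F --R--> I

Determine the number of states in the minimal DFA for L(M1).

3

States {B,E} cannot be reached from the start state, so discard them.
Initial partition by acceptance: {C,D,F,G,I} | {A,H}.
On input L, block {C,D,F,G,I} splits into {C,F,G,I} and {D}.
The partition is now stable with 3 blocks: {C,F,G,I} | {A,H} | {D}.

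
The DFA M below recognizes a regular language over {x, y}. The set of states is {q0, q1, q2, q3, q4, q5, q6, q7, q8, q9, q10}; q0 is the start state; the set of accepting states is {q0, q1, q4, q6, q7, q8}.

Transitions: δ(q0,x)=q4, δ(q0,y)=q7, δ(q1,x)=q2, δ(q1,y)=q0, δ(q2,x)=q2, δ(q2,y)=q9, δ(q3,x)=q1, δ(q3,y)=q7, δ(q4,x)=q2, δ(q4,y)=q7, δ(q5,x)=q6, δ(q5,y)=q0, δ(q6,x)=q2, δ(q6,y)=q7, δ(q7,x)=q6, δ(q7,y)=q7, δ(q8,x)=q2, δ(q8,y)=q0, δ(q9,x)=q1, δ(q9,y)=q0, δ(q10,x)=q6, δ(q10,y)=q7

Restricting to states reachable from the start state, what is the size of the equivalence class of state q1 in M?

First remove the unreachable states {q3,q5,q8,q10}; 7 states remain.
P0 = {q0,q1,q4,q6,q7} | {q2,q9}.
On input x, block {q0,q1,q4,q6,q7} splits into {q1,q4,q6} and {q0,q7}.
Refine {q2,q9} on symbol x: members go to different blocks, giving {q2} and {q9}.
No further refinement is possible. Final partition (4 blocks): {q1,q4,q6} | {q2} | {q0,q7} | {q9}.
The equivalence class containing q1 is {q1,q4,q6}, of size 3.

3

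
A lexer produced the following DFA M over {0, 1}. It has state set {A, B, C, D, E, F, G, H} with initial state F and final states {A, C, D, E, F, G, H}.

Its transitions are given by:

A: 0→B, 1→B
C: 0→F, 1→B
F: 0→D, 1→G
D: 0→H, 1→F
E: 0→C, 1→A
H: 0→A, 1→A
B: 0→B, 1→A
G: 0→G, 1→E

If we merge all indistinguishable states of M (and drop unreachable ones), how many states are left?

8

Every state is reachable, so we keep all 8.
Start with accepting vs non-accepting: {A,C,D,E,F,G,H} | {B}.
Refine {A,C,D,E,F,G,H} on symbol 0: members go to different blocks, giving {C,D,E,F,G,H} and {A}.
Split {C,D,E,F,G,H} by δ(·,0) → {C,D,E,F,G} and {H}.
On input 0, block {C,D,E,F,G} splits into {C,E,F,G} and {D}.
Refine {C,E,F,G} on symbol 0: members go to different blocks, giving {C,E,G} and {F}.
Split {C,E,G} by δ(·,0) → {E,G} and {C}.
Refine {E,G} on symbol 0: members go to different blocks, giving {E} and {G}.
No further refinement is possible. Final partition (8 blocks): {E} | {B} | {A} | {H} | {D} | {F} | {C} | {G}.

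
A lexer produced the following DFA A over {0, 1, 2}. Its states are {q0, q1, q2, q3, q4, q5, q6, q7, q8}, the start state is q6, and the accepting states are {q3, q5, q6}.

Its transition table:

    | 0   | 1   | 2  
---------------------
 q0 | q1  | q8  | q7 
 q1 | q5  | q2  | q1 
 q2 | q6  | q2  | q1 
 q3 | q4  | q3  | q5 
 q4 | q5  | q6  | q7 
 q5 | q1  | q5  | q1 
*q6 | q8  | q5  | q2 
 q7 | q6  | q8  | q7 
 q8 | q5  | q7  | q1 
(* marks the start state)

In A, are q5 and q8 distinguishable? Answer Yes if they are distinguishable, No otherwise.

Yes

States {q0,q3,q4} cannot be reached from the start state, so discard them.
P0 = {q5,q6} | {q1,q2,q7,q8}.
The partition is now stable with 2 blocks: {q5,q6} | {q1,q2,q7,q8}.
q5 and q8 end up in different blocks, so they are distinguishable. For instance, the string 'ε' is accepted from only q5.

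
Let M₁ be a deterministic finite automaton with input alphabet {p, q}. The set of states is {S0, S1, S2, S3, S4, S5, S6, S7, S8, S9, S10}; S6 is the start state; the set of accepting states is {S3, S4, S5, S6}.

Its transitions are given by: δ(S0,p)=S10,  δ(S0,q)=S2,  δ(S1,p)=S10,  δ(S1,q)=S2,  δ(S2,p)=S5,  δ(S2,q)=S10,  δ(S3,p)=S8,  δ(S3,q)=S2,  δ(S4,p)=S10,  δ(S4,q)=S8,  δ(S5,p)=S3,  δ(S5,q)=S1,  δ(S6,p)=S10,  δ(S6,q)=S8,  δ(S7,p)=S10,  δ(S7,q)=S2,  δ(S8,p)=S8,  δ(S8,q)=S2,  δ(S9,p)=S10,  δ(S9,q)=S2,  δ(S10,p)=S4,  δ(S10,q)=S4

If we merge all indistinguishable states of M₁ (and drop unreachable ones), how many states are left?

7

First remove the unreachable states {S0,S7,S9}; 8 states remain.
Initial partition by acceptance: {S3,S4,S5,S6} | {S1,S2,S8,S10}.
Refine {S3,S4,S5,S6} on symbol p: members go to different blocks, giving {S3,S4,S6} and {S5}.
Refine {S1,S2,S8,S10} on symbol p: members go to different blocks, giving {S1,S8} and {S2} and {S10}.
Refine {S3,S4,S6} on symbol p: members go to different blocks, giving {S4,S6} and {S3}.
On input p, block {S1,S8} splits into {S1} and {S8}.
No further refinement is possible. Final partition (7 blocks): {S4,S6} | {S1} | {S5} | {S2} | {S10} | {S3} | {S8}.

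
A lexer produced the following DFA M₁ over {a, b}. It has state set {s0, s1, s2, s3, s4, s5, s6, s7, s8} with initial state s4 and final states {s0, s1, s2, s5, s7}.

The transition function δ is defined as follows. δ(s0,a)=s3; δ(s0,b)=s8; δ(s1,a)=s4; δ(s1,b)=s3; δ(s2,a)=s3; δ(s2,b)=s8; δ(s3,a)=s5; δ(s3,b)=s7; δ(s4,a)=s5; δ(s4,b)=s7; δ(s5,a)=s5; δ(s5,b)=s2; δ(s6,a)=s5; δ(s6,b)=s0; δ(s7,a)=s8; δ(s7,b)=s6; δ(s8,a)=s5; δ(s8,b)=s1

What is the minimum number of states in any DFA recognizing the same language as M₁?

Initial partition by acceptance: {s0,s1,s2,s5,s7} | {s3,s4,s6,s8}.
On input a, block {s0,s1,s2,s5,s7} splits into {s0,s1,s2,s7} and {s5}.
No further refinement is possible. Final partition (3 blocks): {s0,s1,s2,s7} | {s3,s4,s6,s8} | {s5}.

3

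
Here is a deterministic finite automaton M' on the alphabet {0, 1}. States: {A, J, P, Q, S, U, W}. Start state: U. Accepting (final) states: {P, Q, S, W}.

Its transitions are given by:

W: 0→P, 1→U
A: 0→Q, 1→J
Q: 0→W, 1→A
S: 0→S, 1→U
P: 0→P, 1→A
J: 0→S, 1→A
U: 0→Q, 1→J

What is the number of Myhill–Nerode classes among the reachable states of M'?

Every state is reachable, so we keep all 7.
Initial partition by acceptance: {P,Q,S,W} | {A,J,U}.
Stable partition: {P,Q,S,W} | {A,J,U} — 2 equivalence classes.

2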